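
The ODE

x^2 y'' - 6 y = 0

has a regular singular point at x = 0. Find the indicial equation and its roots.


Divide by x^2 to reach normal form y'' + P_1(x) y' + P_2(x) y = 0 with P_1(x) = 0 and P_2(x) = -6/x^2.
x = 0 is a singular point because the y-coefficient -6/x^2 has a pole at x = 0.
It is a regular singular point because x P_1(x) = p(x) = 0 and x^2 P_2(x) = q(x) = -6 are polynomials, hence analytic at x = 0.
p(0) = 0,  q(0) = -6.
Indicial equation: r(r-1) + p(0) r + q(0) = 0, i.e. r^2 + (p(0) - 1) r + q(0) = 0, i.e. r^2 - 1 r - 6 = 0.
Discriminant: (-1)^2 - 4(-6) = 25, so r = (1 ± 5)/2.
Solving: r_1 = 3, r_2 = -2.

indicial: r^2 - 1 r - 6 = 0; roots r_1 = 3, r_2 = -2


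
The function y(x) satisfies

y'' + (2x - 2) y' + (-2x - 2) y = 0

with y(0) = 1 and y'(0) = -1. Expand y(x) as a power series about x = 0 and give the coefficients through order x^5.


Ansatz: y(x) = sum_{n>=0} a_n x^n, so y'(x) = sum_{n>=1} n a_n x^(n-1) and y''(x) = sum_{n>=2} n(n-1) a_n x^(n-2).
Substitute into P(x) y'' + Q(x) y' + R(x) y = 0 with P(x) = 1, Q(x) = 2x - 2, R(x) = -2x - 2, and match powers of x.
Initial conditions: a_0 = 1, a_1 = -1.
Setting the coefficient of each power of x to zero and solving order by order (substituting the coefficients already found):
  x^0: 2 a_2 - 2 a_1 - 2 a_0 = 0  ->  2 a_2 = 2 a_1 + 2 a_0 = 0  ->  a_2 = 0
  x^1: 6 a_3 - 4 a_2 - 2 a_0 = 0  ->  6 a_3 = 4 a_2 + 2 a_0 = 2  ->  a_3 = 1/3
  x^2: 12 a_4 - 6 a_3 + 2 a_2 - 2 a_1 = 0  ->  12 a_4 = 6 a_3 - 2 a_2 + 2 a_1 = 0  ->  a_4 = 0
  x^3: 20 a_5 - 8 a_4 + 4 a_3 - 2 a_2 = 0  ->  20 a_5 = 8 a_4 - 4 a_3 + 2 a_2 = -4/3  ->  a_5 = -1/15
Truncated series: y(x) = 1 - x + (1/3) x^3 - (1/15) x^5 + O(x^6).

a_0 = 1; a_1 = -1; a_2 = 0; a_3 = 1/3; a_4 = 0; a_5 = -1/15


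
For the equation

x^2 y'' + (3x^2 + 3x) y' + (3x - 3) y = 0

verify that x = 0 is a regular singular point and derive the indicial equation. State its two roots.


Divide by x^2 to reach normal form y'' + P_1(x) y' + P_2(x) y = 0 with P_1(x) = 3 + 3/x and P_2(x) = 3/x - 3/x^2.
x = 0 is a singular point because the y'-coefficient 3 + 3/x has a pole at x = 0 and the y-coefficient 3/x - 3/x^2 has a pole at x = 0.
It is a regular singular point because x P_1(x) = p(x) = 3x + 3 and x^2 P_2(x) = q(x) = 3x - 3 are polynomials, hence analytic at x = 0.
p(0) = 3,  q(0) = -3.
Indicial equation: r(r-1) + p(0) r + q(0) = 0, i.e. r^2 + (p(0) - 1) r + q(0) = 0, i.e. r^2 + 2 r - 3 = 0.
Discriminant: (2)^2 - 4(-3) = 16, so r = (-2 ± 4)/2.
Solving: r_1 = 1, r_2 = -3.

indicial: r^2 + 2 r - 3 = 0; roots r_1 = 1, r_2 = -3


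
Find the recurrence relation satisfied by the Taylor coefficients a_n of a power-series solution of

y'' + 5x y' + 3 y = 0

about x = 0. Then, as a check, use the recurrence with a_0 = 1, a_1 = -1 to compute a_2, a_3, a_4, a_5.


Substitute y = sum_n a_n x^n.
y''(x) has coefficient (n+2)(n+1) a_{n+2} at x^n;
5 x y'(x) has coefficient 5 n a_n at x^n (shift);
3 y(x) has coefficient 3 a_n at x^n.
Matching x^n: (n+2)(n+1) a_{n+2} + (5n + 3) a_n = 0.
Thus a_{n+2} = (-5n - 3) / ((n+1)(n+2)) * a_n.

Check with a_0 = 1, a_1 = -1 (apply the recurrence for n = 0, 1, 2, 3): a_0 = 1, a_1 = -1, a_2 = -3/2, a_3 = 4/3, a_4 = 13/8, a_5 = -6/5.

a_(n+2) = (-5n - 3) / ((n+1)(n+2)) * a_n; check: a_0 = 1, a_1 = -1, a_2 = -3/2, a_3 = 4/3, a_4 = 13/8, a_5 = -6/5


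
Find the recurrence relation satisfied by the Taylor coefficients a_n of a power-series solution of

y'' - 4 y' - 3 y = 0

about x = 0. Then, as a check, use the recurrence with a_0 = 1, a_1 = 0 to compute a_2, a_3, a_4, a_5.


Substitute y = sum_n a_n x^n.
y''(x) has coefficient (n+2)(n+1) a_{n+2} at x^n;
-4 y'(x) has coefficient -4 (n+1) a_{n+1} at x^n;
-3 y(x) has coefficient -3 a_n at x^n.
Matching x^n: (n+2)(n+1) a_{n+2} - 4 (n+1) a_{n+1} - 3 a_n = 0.
Thus a_{n+2} = [4 (n+1) a_{n+1} + 3 a_n] / ((n+1)(n+2)).

Check with a_0 = 1, a_1 = 0 (apply the recurrence for n = 0, 1, 2, 3): a_0 = 1, a_1 = 0, a_2 = 3/2, a_3 = 2, a_4 = 19/8, a_5 = 11/5.

a_(n+2) = [4 (n+1) a_(n+1) + 3 a_n] / ((n+1)(n+2)); check: a_0 = 1, a_1 = 0, a_2 = 3/2, a_3 = 2, a_4 = 19/8, a_5 = 11/5


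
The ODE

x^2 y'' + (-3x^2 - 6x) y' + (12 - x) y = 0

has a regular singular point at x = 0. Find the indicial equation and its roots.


Divide by x^2 to reach normal form y'' + P_1(x) y' + P_2(x) y = 0 with P_1(x) = -3 - 6/x and P_2(x) = -1/x + 12/x^2.
x = 0 is a singular point because the y'-coefficient -3 - 6/x has a pole at x = 0 and the y-coefficient -1/x + 12/x^2 has a pole at x = 0.
It is a regular singular point because x P_1(x) = p(x) = -3x - 6 and x^2 P_2(x) = q(x) = 12 - x are polynomials, hence analytic at x = 0.
p(0) = -6,  q(0) = 12.
Indicial equation: r(r-1) + p(0) r + q(0) = 0, i.e. r^2 + (p(0) - 1) r + q(0) = 0, i.e. r^2 - 7 r + 12 = 0.
Discriminant: (-7)^2 - 4(12) = 1, so r = (7 ± 1)/2.
Solving: r_1 = 4, r_2 = 3.

indicial: r^2 - 7 r + 12 = 0; roots r_1 = 4, r_2 = 3


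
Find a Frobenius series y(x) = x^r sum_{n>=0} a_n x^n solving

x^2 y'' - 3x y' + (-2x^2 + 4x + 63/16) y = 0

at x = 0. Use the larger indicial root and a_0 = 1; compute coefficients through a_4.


Write in Frobenius form y'' + (p(x)/x) y' + (q(x)/x^2) y = 0:
  p(x) = -3,  q(x) = -2x^2 + 4x + 63/16.
Indicial equation: r(r-1) + (-3) r + (63/16) = 0 -> roots r_1 = 9/4, r_2 = 7/4.
Take r = r_1 = 9/4. Let y(x) = x^r sum_{n>=0} a_n x^n with a_0 = 1.
Substitute y = x^r sum a_n x^n and match x^{r+n}. The recurrence is
  D(n) a_n + 4 a_{n-1} - 2 a_{n-2} = 0,  where D(n) = (r+n)(r+n-1) + (-3)(r+n) + (63/16).
  a_n = [-4 a_{n-1} + 2 a_{n-2}] / D(n).
Since the indicial polynomial factors as (r - r_1)(r - r_2), D(n) = (r_1 + n - r_1)(r_1 + n - r_2) = n(n + 1/2).
Evaluating step by step (a_0 = 1):
  n = 1: D(1) = 1(1 + 1/2) = 3/2; numerator = -4(1) = -4; a_1 = (-4)/(3/2) = -8/3
  n = 2: D(2) = 2(2 + 1/2) = 5; numerator = -4(-8/3) + 2(1) = 38/3; a_2 = (38/3)/(5) = 38/15
  n = 3: D(3) = 3(3 + 1/2) = 21/2; numerator = -4(38/15) + 2(-8/3) = -232/15; a_3 = (-232/15)/(21/2) = -464/315
  n = 4: D(4) = 4(4 + 1/2) = 18; numerator = -4(-464/315) + 2(38/15) = 3452/315; a_4 = (3452/315)/(18) = 1726/2835

r = 9/4; a_0 = 1; a_1 = -8/3; a_2 = 38/15; a_3 = -464/315; a_4 = 1726/2835


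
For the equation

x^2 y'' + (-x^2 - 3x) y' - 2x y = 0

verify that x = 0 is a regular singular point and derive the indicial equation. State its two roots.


Divide by x^2 to reach normal form y'' + P_1(x) y' + P_2(x) y = 0 with P_1(x) = -1 - 3/x and P_2(x) = -2/x.
x = 0 is a singular point because the y'-coefficient -1 - 3/x has a pole at x = 0 and the y-coefficient -2/x has a pole at x = 0.
It is a regular singular point because x P_1(x) = p(x) = -x - 3 and x^2 P_2(x) = q(x) = -2x are polynomials, hence analytic at x = 0.
p(0) = -3,  q(0) = 0.
Indicial equation: r(r-1) + p(0) r + q(0) = 0, i.e. r^2 + (p(0) - 1) r + q(0) = 0, i.e. r^2 - 4 r = 0.
Discriminant: (-4)^2 - 4(0) = 16, so r = (4 ± 4)/2.
Solving: r_1 = 4, r_2 = 0.

indicial: r^2 - 4 r = 0; roots r_1 = 4, r_2 = 0


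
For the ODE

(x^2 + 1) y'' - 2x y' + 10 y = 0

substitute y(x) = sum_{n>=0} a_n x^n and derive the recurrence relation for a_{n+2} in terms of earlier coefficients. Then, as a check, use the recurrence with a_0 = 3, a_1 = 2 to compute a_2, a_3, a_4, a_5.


Substitute y = sum_n a_n x^n.
(1 + 1 x^2) y'' contributes (n+2)(n+1) a_{n+2} + n(n-1) a_n at x^n.
-2 x y'(x) contributes -2 n a_n at x^n.
10 y(x) contributes 10 a_n at x^n.
Matching x^n: (n+2)(n+1) a_{n+2} + (n(n-1) - 2 n + 10) a_n = 0.
Thus a_{n+2} = (-n(n-1) + 2 n - 10) / ((n+1)(n+2)) * a_n.

Check with a_0 = 3, a_1 = 2 (apply the recurrence for n = 0, 1, 2, 3): a_0 = 3, a_1 = 2, a_2 = -15, a_3 = -8/3, a_4 = 10, a_5 = 4/3.

a_(n+2) = (-n(n-1) + 2 n - 10) / ((n+1)(n+2)) * a_n; check: a_0 = 3, a_1 = 2, a_2 = -15, a_3 = -8/3, a_4 = 10, a_5 = 4/3


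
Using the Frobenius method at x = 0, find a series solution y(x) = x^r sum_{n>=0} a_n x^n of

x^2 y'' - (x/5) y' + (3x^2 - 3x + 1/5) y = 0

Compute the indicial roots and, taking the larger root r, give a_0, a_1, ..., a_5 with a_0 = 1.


Write in Frobenius form y'' + (p(x)/x) y' + (q(x)/x^2) y = 0:
  p(x) = -1/5,  q(x) = 3x^2 - 3x + 1/5.
Indicial equation: r(r-1) + (-1/5) r + (1/5) = 0 -> roots r_1 = 1, r_2 = 1/5.
Take r = r_1 = 1. Let y(x) = x^r sum_{n>=0} a_n x^n with a_0 = 1.
Substitute y = x^r sum a_n x^n and match x^{r+n}. The recurrence is
  D(n) a_n - 3 a_{n-1} + 3 a_{n-2} = 0,  where D(n) = (r+n)(r+n-1) + (-1/5)(r+n) + (1/5).
  a_n = [3 a_{n-1} - 3 a_{n-2}] / D(n).
Since the indicial polynomial factors as (r - r_1)(r - r_2), D(n) = (r_1 + n - r_1)(r_1 + n - r_2) = n(n + 4/5).
Evaluating step by step (a_0 = 1):
  n = 1: D(1) = 1(1 + 4/5) = 9/5; numerator = 3(1) = 3; a_1 = (3)/(9/5) = 5/3
  n = 2: D(2) = 2(2 + 4/5) = 28/5; numerator = 3(5/3) - 3(1) = 2; a_2 = (2)/(28/5) = 5/14
  n = 3: D(3) = 3(3 + 4/5) = 57/5; numerator = 3(5/14) - 3(5/3) = -55/14; a_3 = (-55/14)/(57/5) = -275/798
  n = 4: D(4) = 4(4 + 4/5) = 96/5; numerator = 3(-275/798) - 3(5/14) = -40/19; a_4 = (-40/19)/(96/5) = -25/228
  n = 5: D(5) = 5(5 + 4/5) = 29; numerator = 3(-25/228) - 3(-275/798) = 375/532; a_5 = (375/532)/(29) = 375/15428

r = 1; a_0 = 1; a_1 = 5/3; a_2 = 5/14; a_3 = -275/798; a_4 = -25/228; a_5 = 375/15428


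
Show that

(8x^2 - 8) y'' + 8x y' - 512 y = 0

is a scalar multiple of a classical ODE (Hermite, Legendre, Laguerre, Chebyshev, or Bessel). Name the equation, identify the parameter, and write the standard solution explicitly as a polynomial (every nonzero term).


All three coefficients share the factor -8; dividing through by -8 gives  (1 - x^2) y'' - x y' + 64 y = 0.
This matches the Chebyshev equation (1 - x^2) y'' - x y' + n^2 y = 0 (note the -x y' term, not -2x y') with n^2 = 64, so n = 8; the polynomial solution is T_8(x).
With y = sum_k a_k x^k, matching x^k gives (k+2)(k+1) a_{k+2} = (k^2 - n^2) a_k = (k - 8)(k + 8) a_k. The right side vanishes at k = 8, so the series with the parity of 8 terminates at degree 8.
Standard normalization: leading coefficient of T_n is 2^(n-1), so a_8 = 2^7 = 128. Work downward with a_k = (k+1)(k+2) a_{k+2} / ((k - 8)(k + 8)):
  a_6 = (7)(8)(128) / ((6 - 8)(6 + 8)) = 7168/(-28) = -256
  a_4 = (5)(6)(-256) / ((4 - 8)(4 + 8)) = -7680/(-48) = 160
  a_2 = (3)(4)(160) / ((2 - 8)(2 + 8)) = 1920/(-60) = -32
  a_0 = (1)(2)(-32) / ((0 - 8)(0 + 8)) = -64/(-64) = 1
Hence T_8(x) = 128 x^8 - 256 x^6 + 160 x^4 - 32 x^2 + 1.

T_8(x); series = 128 x^8 - 256 x^6 + 160 x^4 - 32 x^2 + 1


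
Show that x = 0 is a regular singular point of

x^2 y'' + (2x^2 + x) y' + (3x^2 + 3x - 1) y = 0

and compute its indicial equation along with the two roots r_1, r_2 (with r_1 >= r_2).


Divide by x^2 to reach normal form y'' + P_1(x) y' + P_2(x) y = 0 with P_1(x) = 2 + 1/x and P_2(x) = 3 + 3/x - 1/x^2.
x = 0 is a singular point because the y'-coefficient 2 + 1/x has a pole at x = 0 and the y-coefficient 3 + 3/x - 1/x^2 has a pole at x = 0.
It is a regular singular point because x P_1(x) = p(x) = 2x + 1 and x^2 P_2(x) = q(x) = 3x^2 + 3x - 1 are polynomials, hence analytic at x = 0.
p(0) = 1,  q(0) = -1.
Indicial equation: r(r-1) + p(0) r + q(0) = 0, i.e. r^2 + (p(0) - 1) r + q(0) = 0, i.e. r^2 - 1 = 0.
Discriminant: (0)^2 - 4(-1) = 4, so r = (0 ± 2)/2.
Solving: r_1 = 1, r_2 = -1.

indicial: r^2 - 1 = 0; roots r_1 = 1, r_2 = -1


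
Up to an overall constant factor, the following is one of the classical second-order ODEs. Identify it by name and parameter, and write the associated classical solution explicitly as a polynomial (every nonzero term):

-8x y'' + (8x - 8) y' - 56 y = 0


All three coefficients share the factor -8; dividing through by -8 gives  x y'' + (1 - x) y' + 7 y = 0.
This matches the Laguerre equation x y'' + (1 - x) y' + n y = 0 with n = 7; the polynomial solution is L_7(x).
With y = sum_k a_k x^k, matching x^k gives (k+1)k a_{k+1} + (k+1) a_{k+1} - k a_k + n a_k = 0, i.e. (k+1)^2 a_{k+1} = (k - n) a_k = (k - 7) a_k. The right side vanishes at k = 7, so the series terminates at degree 7.
Standard normalization L_n(0) = 1 gives a_0 = 1. Work upward with a_{k+1} = (k - 7) a_k / (k+1)^2:
  a_1 = (0 - 7)(1) / 1^2 = -7/1 = -7
  a_2 = (1 - 7)(-7) / 2^2 = 42/4 = 21/2
  a_3 = (2 - 7)(21/2) / 3^2 = (-105/2)/9 = -35/6
  a_4 = (3 - 7)(-35/6) / 4^2 = (70/3)/16 = 35/24
  a_5 = (4 - 7)(35/24) / 5^2 = (-35/8)/25 = -7/40
  a_6 = (5 - 7)(-7/40) / 6^2 = (7/20)/36 = 7/720
  a_7 = (6 - 7)(7/720) / 7^2 = (-7/720)/49 = -1/5040
Hence L_7(x) = -x^7/5040 + 7 x^6/720 - 7 x^5/40 + 35 x^4/24 - 35 x^3/6 + 21 x^2/2 - 7 x + 1.

L_7(x); series = -x^7/5040 + 7 x^6/720 - 7 x^5/40 + 35 x^4/24 - 35 x^3/6 + 21 x^2/2 - 7 x + 1


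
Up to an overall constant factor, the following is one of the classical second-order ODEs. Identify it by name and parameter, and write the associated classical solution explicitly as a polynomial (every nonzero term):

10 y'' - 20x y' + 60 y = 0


All three coefficients share the factor 10; dividing through by 10 gives  y'' - 2x y' + 6 y = 0.
This matches the Hermite equation y'' - 2x y' + 2n y = 0 with 2n = 6, so n = 3; the polynomial solution is H_3(x).
With y = sum_k a_k x^k, matching x^k gives (k+2)(k+1) a_{k+2} = 2(k - n) a_k = 2(k - 3) a_k. The right side vanishes at k = 3, so the series with the parity of 3 terminates at degree 3.
Standard normalization: leading coefficient of H_n is 2^n, so a_3 = 2^3 = 8. Work downward with a_k = (k+1)(k+2) a_{k+2} / (2(k - n)):
  a_1 = (2)(3)(8) / (2(1 - 3)) = 48/(-4) = -12
Hence H_3(x) = 8 x^3 - 12 x.

H_3(x); series = 8 x^3 - 12 x


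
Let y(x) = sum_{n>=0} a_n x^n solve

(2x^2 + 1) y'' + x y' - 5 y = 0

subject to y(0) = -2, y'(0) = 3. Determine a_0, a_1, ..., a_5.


Ansatz: y(x) = sum_{n>=0} a_n x^n, so y'(x) = sum_{n>=1} n a_n x^(n-1) and y''(x) = sum_{n>=2} n(n-1) a_n x^(n-2).
Substitute into P(x) y'' + Q(x) y' + R(x) y = 0 with P(x) = 2x^2 + 1, Q(x) = x, R(x) = -5, and match powers of x.
Initial conditions: a_0 = -2, a_1 = 3.
Setting the coefficient of each power of x to zero and solving order by order (substituting the coefficients already found):
  x^0: 2 a_2 - 5 a_0 = 0  ->  2 a_2 = 5 a_0 = -10  ->  a_2 = -5
  x^1: 6 a_3 - 4 a_1 = 0  ->  6 a_3 = 4 a_1 = 12  ->  a_3 = 2
  x^2: 12 a_4 + a_2 = 0  ->  12 a_4 = -a_2 = 5  ->  a_4 = 5/12
  x^3: 20 a_5 + 10 a_3 = 0  ->  20 a_5 = -10 a_3 = -20  ->  a_5 = -1
Truncated series: y(x) = -2 + 3 x - 5 x^2 + 2 x^3 + (5/12) x^4 - x^5 + O(x^6).

a_0 = -2; a_1 = 3; a_2 = -5; a_3 = 2; a_4 = 5/12; a_5 = -1


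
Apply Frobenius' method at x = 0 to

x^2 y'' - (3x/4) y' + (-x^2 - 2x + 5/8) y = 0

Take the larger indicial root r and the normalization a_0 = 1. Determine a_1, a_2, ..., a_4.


Write in Frobenius form y'' + (p(x)/x) y' + (q(x)/x^2) y = 0:
  p(x) = -3/4,  q(x) = -x^2 - 2x + 5/8.
Indicial equation: r(r-1) + (-3/4) r + (5/8) = 0 -> roots r_1 = 5/4, r_2 = 1/2.
Take r = r_1 = 5/4. Let y(x) = x^r sum_{n>=0} a_n x^n with a_0 = 1.
Substitute y = x^r sum a_n x^n and match x^{r+n}. The recurrence is
  D(n) a_n - 2 a_{n-1} - 1 a_{n-2} = 0,  where D(n) = (r+n)(r+n-1) + (-3/4)(r+n) + (5/8).
  a_n = [2 a_{n-1} + 1 a_{n-2}] / D(n).
Since the indicial polynomial factors as (r - r_1)(r - r_2), D(n) = (r_1 + n - r_1)(r_1 + n - r_2) = n(n + 3/4).
Evaluating step by step (a_0 = 1):
  n = 1: D(1) = 1(1 + 3/4) = 7/4; numerator = 2(1) = 2; a_1 = (2)/(7/4) = 8/7
  n = 2: D(2) = 2(2 + 3/4) = 11/2; numerator = 2(8/7) + 1(1) = 23/7; a_2 = (23/7)/(11/2) = 46/77
  n = 3: D(3) = 3(3 + 3/4) = 45/4; numerator = 2(46/77) + 1(8/7) = 180/77; a_3 = (180/77)/(45/4) = 16/77
  n = 4: D(4) = 4(4 + 3/4) = 19; numerator = 2(16/77) + 1(46/77) = 78/77; a_4 = (78/77)/(19) = 78/1463

r = 5/4; a_0 = 1; a_1 = 8/7; a_2 = 46/77; a_3 = 16/77; a_4 = 78/1463


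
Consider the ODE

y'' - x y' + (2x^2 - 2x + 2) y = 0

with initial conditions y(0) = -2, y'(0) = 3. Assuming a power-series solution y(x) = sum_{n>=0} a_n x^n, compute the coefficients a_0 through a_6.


Ansatz: y(x) = sum_{n>=0} a_n x^n, so y'(x) = sum_{n>=1} n a_n x^(n-1) and y''(x) = sum_{n>=2} n(n-1) a_n x^(n-2).
Substitute into P(x) y'' + Q(x) y' + R(x) y = 0 with P(x) = 1, Q(x) = -x, R(x) = 2x^2 - 2x + 2, and match powers of x.
Initial conditions: a_0 = -2, a_1 = 3.
Setting the coefficient of each power of x to zero and solving order by order (substituting the coefficients already found):
  x^0: 2 a_2 + 2 a_0 = 0  ->  2 a_2 = -2 a_0 = 4  ->  a_2 = 2
  x^1: 6 a_3 + a_1 - 2 a_0 = 0  ->  6 a_3 = -a_1 + 2 a_0 = -7  ->  a_3 = -7/6
  x^2: 12 a_4 - 2 a_1 + 2 a_0 = 0  ->  12 a_4 = 2 a_1 - 2 a_0 = 10  ->  a_4 = 5/6
  x^3: 20 a_5 - a_3 - 2 a_2 + 2 a_1 = 0  ->  20 a_5 = a_3 + 2 a_2 - 2 a_1 = -19/6  ->  a_5 = -19/120
  x^4: 30 a_6 - 2 a_4 - 2 a_3 + 2 a_2 = 0  ->  30 a_6 = 2 a_4 + 2 a_3 - 2 a_2 = -14/3  ->  a_6 = -7/45
Truncated series: y(x) = -2 + 3 x + 2 x^2 - (7/6) x^3 + (5/6) x^4 - (19/120) x^5 - (7/45) x^6 + O(x^7).

a_0 = -2; a_1 = 3; a_2 = 2; a_3 = -7/6; a_4 = 5/6; a_5 = -19/120; a_6 = -7/45


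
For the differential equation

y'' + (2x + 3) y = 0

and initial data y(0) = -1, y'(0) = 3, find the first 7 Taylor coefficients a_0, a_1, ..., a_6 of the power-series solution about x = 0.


Ansatz: y(x) = sum_{n>=0} a_n x^n, so y'(x) = sum_{n>=1} n a_n x^(n-1) and y''(x) = sum_{n>=2} n(n-1) a_n x^(n-2).
Substitute into P(x) y'' + Q(x) y' + R(x) y = 0 with P(x) = 1, Q(x) = 0, R(x) = 2x + 3, and match powers of x.
Initial conditions: a_0 = -1, a_1 = 3.
Setting the coefficient of each power of x to zero and solving order by order (substituting the coefficients already found):
  x^0: 2 a_2 + 3 a_0 = 0  ->  2 a_2 = -3 a_0 = 3  ->  a_2 = 3/2
  x^1: 6 a_3 + 3 a_1 + 2 a_0 = 0  ->  6 a_3 = -3 a_1 - 2 a_0 = -7  ->  a_3 = -7/6
  x^2: 12 a_4 + 3 a_2 + 2 a_1 = 0  ->  12 a_4 = -3 a_2 - 2 a_1 = -21/2  ->  a_4 = -7/8
  x^3: 20 a_5 + 3 a_3 + 2 a_2 = 0  ->  20 a_5 = -3 a_3 - 2 a_2 = 1/2  ->  a_5 = 1/40
  x^4: 30 a_6 + 3 a_4 + 2 a_3 = 0  ->  30 a_6 = -3 a_4 - 2 a_3 = 119/24  ->  a_6 = 119/720
Truncated series: y(x) = -1 + 3 x + (3/2) x^2 - (7/6) x^3 - (7/8) x^4 + (1/40) x^5 + (119/720) x^6 + O(x^7).

a_0 = -1; a_1 = 3; a_2 = 3/2; a_3 = -7/6; a_4 = -7/8; a_5 = 1/40; a_6 = 119/720


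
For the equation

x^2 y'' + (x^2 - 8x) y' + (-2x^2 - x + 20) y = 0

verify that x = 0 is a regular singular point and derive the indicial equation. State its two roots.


Divide by x^2 to reach normal form y'' + P_1(x) y' + P_2(x) y = 0 with P_1(x) = 1 - 8/x and P_2(x) = -2 - 1/x + 20/x^2.
x = 0 is a singular point because the y'-coefficient 1 - 8/x has a pole at x = 0 and the y-coefficient -2 - 1/x + 20/x^2 has a pole at x = 0.
It is a regular singular point because x P_1(x) = p(x) = x - 8 and x^2 P_2(x) = q(x) = -2x^2 - x + 20 are polynomials, hence analytic at x = 0.
p(0) = -8,  q(0) = 20.
Indicial equation: r(r-1) + p(0) r + q(0) = 0, i.e. r^2 + (p(0) - 1) r + q(0) = 0, i.e. r^2 - 9 r + 20 = 0.
Discriminant: (-9)^2 - 4(20) = 1, so r = (9 ± 1)/2.
Solving: r_1 = 5, r_2 = 4.

indicial: r^2 - 9 r + 20 = 0; roots r_1 = 5, r_2 = 4


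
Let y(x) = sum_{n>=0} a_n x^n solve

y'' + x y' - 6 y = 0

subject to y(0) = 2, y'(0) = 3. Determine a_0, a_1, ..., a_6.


Ansatz: y(x) = sum_{n>=0} a_n x^n, so y'(x) = sum_{n>=1} n a_n x^(n-1) and y''(x) = sum_{n>=2} n(n-1) a_n x^(n-2).
Substitute into P(x) y'' + Q(x) y' + R(x) y = 0 with P(x) = 1, Q(x) = x, R(x) = -6, and match powers of x.
Initial conditions: a_0 = 2, a_1 = 3.
Setting the coefficient of each power of x to zero and solving order by order (substituting the coefficients already found):
  x^0: 2 a_2 - 6 a_0 = 0  ->  2 a_2 = 6 a_0 = 12  ->  a_2 = 6
  x^1: 6 a_3 - 5 a_1 = 0  ->  6 a_3 = 5 a_1 = 15  ->  a_3 = 5/2
  x^2: 12 a_4 - 4 a_2 = 0  ->  12 a_4 = 4 a_2 = 24  ->  a_4 = 2
  x^3: 20 a_5 - 3 a_3 = 0  ->  20 a_5 = 3 a_3 = 15/2  ->  a_5 = 3/8
  x^4: 30 a_6 - 2 a_4 = 0  ->  30 a_6 = 2 a_4 = 4  ->  a_6 = 2/15
Truncated series: y(x) = 2 + 3 x + 6 x^2 + (5/2) x^3 + 2 x^4 + (3/8) x^5 + (2/15) x^6 + O(x^7).

a_0 = 2; a_1 = 3; a_2 = 6; a_3 = 5/2; a_4 = 2; a_5 = 3/8; a_6 = 2/15


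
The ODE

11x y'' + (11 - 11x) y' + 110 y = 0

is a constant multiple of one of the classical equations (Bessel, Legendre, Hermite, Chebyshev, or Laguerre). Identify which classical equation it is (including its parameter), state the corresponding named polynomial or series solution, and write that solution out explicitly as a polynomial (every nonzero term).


All three coefficients share the factor 11; dividing through by 11 gives  x y'' + (1 - x) y' + 10 y = 0.
This matches the Laguerre equation x y'' + (1 - x) y' + n y = 0 with n = 10; the polynomial solution is L_10(x).
With y = sum_k a_k x^k, matching x^k gives (k+1)k a_{k+1} + (k+1) a_{k+1} - k a_k + n a_k = 0, i.e. (k+1)^2 a_{k+1} = (k - n) a_k = (k - 10) a_k. The right side vanishes at k = 10, so the series terminates at degree 10.
Standard normalization L_n(0) = 1 gives a_0 = 1. Work upward with a_{k+1} = (k - 10) a_k / (k+1)^2:
  a_1 = (0 - 10)(1) / 1^2 = -10/1 = -10
  a_2 = (1 - 10)(-10) / 2^2 = 90/4 = 45/2
  a_3 = (2 - 10)(45/2) / 3^2 = -180/9 = -20
  a_4 = (3 - 10)(-20) / 4^2 = 140/16 = 35/4
  a_5 = (4 - 10)(35/4) / 5^2 = (-105/2)/25 = -21/10
  a_6 = (5 - 10)(-21/10) / 6^2 = (21/2)/36 = 7/24
  a_7 = (6 - 10)(7/24) / 7^2 = (-7/6)/49 = -1/42
  a_8 = (7 - 10)(-1/42) / 8^2 = (1/14)/64 = 1/896
  a_9 = (8 - 10)(1/896) / 9^2 = (-1/448)/81 = -1/36288
  a_10 = (9 - 10)(-1/36288) / 10^2 = (1/36288)/100 = 1/3628800
Hence L_10(x) = x^10/3628800 - x^9/36288 + x^8/896 - x^7/42 + 7 x^6/24 - 21 x^5/10 + 35 x^4/4 - 20 x^3 + 45 x^2/2 - 10 x + 1.

L_10(x); series = x^10/3628800 - x^9/36288 + x^8/896 - x^7/42 + 7 x^6/24 - 21 x^5/10 + 35 x^4/4 - 20 x^3 + 45 x^2/2 - 10 x + 1


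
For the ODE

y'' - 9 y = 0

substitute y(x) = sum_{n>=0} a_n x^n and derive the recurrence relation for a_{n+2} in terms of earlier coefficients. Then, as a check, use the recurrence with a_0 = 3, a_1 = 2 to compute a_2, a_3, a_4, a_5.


Substitute y = sum_n a_n x^n into y'' + (const) y = 0.
y''(x) = sum_{n>=0} (n+2)(n+1) a_{n+2} x^n.
The ODE becomes sum_n [(n+2)(n+1) a_{n+2} - 9 a_n] x^n = 0.
Setting each coefficient to zero gives the recurrence:
  (n+2)(n+1) a_{n+2} - 9 a_n = 0,
  a_{n+2} = 9 / ((n+1)(n+2)) a_n.

Check with a_0 = 3, a_1 = 2 (apply the recurrence for n = 0, 1, 2, 3): a_0 = 3, a_1 = 2, a_2 = 27/2, a_3 = 3, a_4 = 81/8, a_5 = 27/20.

a_{n+2} = 9/((n+1)(n+2)) * a_n; check: a_0 = 3, a_1 = 2, a_2 = 27/2, a_3 = 3, a_4 = 81/8, a_5 = 27/20


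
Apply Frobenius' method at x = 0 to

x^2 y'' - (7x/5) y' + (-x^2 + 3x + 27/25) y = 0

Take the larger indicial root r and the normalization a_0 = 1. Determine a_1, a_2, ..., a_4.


Write in Frobenius form y'' + (p(x)/x) y' + (q(x)/x^2) y = 0:
  p(x) = -7/5,  q(x) = -x^2 + 3x + 27/25.
Indicial equation: r(r-1) + (-7/5) r + (27/25) = 0 -> roots r_1 = 9/5, r_2 = 3/5.
Take r = r_1 = 9/5. Let y(x) = x^r sum_{n>=0} a_n x^n with a_0 = 1.
Substitute y = x^r sum a_n x^n and match x^{r+n}. The recurrence is
  D(n) a_n + 3 a_{n-1} - 1 a_{n-2} = 0,  where D(n) = (r+n)(r+n-1) + (-7/5)(r+n) + (27/25).
  a_n = [-3 a_{n-1} + 1 a_{n-2}] / D(n).
Since the indicial polynomial factors as (r - r_1)(r - r_2), D(n) = (r_1 + n - r_1)(r_1 + n - r_2) = n(n + 6/5).
Evaluating step by step (a_0 = 1):
  n = 1: D(1) = 1(1 + 6/5) = 11/5; numerator = -3(1) = -3; a_1 = (-3)/(11/5) = -15/11
  n = 2: D(2) = 2(2 + 6/5) = 32/5; numerator = -3(-15/11) + 1(1) = 56/11; a_2 = (56/11)/(32/5) = 35/44
  n = 3: D(3) = 3(3 + 6/5) = 63/5; numerator = -3(35/44) + 1(-15/11) = -15/4; a_3 = (-15/4)/(63/5) = -25/84
  n = 4: D(4) = 4(4 + 6/5) = 104/5; numerator = -3(-25/84) + 1(35/44) = 130/77; a_4 = (130/77)/(104/5) = 25/308

r = 9/5; a_0 = 1; a_1 = -15/11; a_2 = 35/44; a_3 = -25/84; a_4 = 25/308


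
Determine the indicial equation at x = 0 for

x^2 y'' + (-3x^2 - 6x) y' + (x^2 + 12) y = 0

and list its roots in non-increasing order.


Divide by x^2 to reach normal form y'' + P_1(x) y' + P_2(x) y = 0 with P_1(x) = -3 - 6/x and P_2(x) = 1 + 12/x^2.
x = 0 is a singular point because the y'-coefficient -3 - 6/x has a pole at x = 0 and the y-coefficient 1 + 12/x^2 has a pole at x = 0.
It is a regular singular point because x P_1(x) = p(x) = -3x - 6 and x^2 P_2(x) = q(x) = x^2 + 12 are polynomials, hence analytic at x = 0.
p(0) = -6,  q(0) = 12.
Indicial equation: r(r-1) + p(0) r + q(0) = 0, i.e. r^2 + (p(0) - 1) r + q(0) = 0, i.e. r^2 - 7 r + 12 = 0.
Discriminant: (-7)^2 - 4(12) = 1, so r = (7 ± 1)/2.
Solving: r_1 = 4, r_2 = 3.

indicial: r^2 - 7 r + 12 = 0; roots r_1 = 4, r_2 = 3


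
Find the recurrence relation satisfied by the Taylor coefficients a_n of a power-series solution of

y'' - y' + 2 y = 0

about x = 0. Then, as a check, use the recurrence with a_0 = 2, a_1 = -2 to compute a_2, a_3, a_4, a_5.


Substitute y = sum_n a_n x^n.
y''(x) has coefficient (n+2)(n+1) a_{n+2} at x^n;
-y'(x) has coefficient -(n+1) a_{n+1} at x^n;
2 y(x) has coefficient 2 a_n at x^n.
Matching x^n: (n+2)(n+1) a_{n+2} - (n+1) a_{n+1} + 2 a_n = 0.
Thus a_{n+2} = [(n+1) a_{n+1} - 2 a_n] / ((n+1)(n+2)).

Check with a_0 = 2, a_1 = -2 (apply the recurrence for n = 0, 1, 2, 3): a_0 = 2, a_1 = -2, a_2 = -3, a_3 = -1/3, a_4 = 5/12, a_5 = 7/60.

a_(n+2) = [(n+1) a_(n+1) - 2 a_n] / ((n+1)(n+2)); check: a_0 = 2, a_1 = -2, a_2 = -3, a_3 = -1/3, a_4 = 5/12, a_5 = 7/60


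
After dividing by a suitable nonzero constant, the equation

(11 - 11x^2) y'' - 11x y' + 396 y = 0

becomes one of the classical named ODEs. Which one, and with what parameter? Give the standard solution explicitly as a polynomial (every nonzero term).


All three coefficients share the factor 11; dividing through by 11 gives  (1 - x^2) y'' - x y' + 36 y = 0.
This matches the Chebyshev equation (1 - x^2) y'' - x y' + n^2 y = 0 (note the -x y' term, not -2x y') with n^2 = 36, so n = 6; the polynomial solution is T_6(x).
With y = sum_k a_k x^k, matching x^k gives (k+2)(k+1) a_{k+2} = (k^2 - n^2) a_k = (k - 6)(k + 6) a_k. The right side vanishes at k = 6, so the series with the parity of 6 terminates at degree 6.
Standard normalization: leading coefficient of T_n is 2^(n-1), so a_6 = 2^5 = 32. Work downward with a_k = (k+1)(k+2) a_{k+2} / ((k - 6)(k + 6)):
  a_4 = (5)(6)(32) / ((4 - 6)(4 + 6)) = 960/(-20) = -48
  a_2 = (3)(4)(-48) / ((2 - 6)(2 + 6)) = -576/(-32) = 18
  a_0 = (1)(2)(18) / ((0 - 6)(0 + 6)) = 36/(-36) = -1
Hence T_6(x) = 32 x^6 - 48 x^4 + 18 x^2 - 1.

T_6(x); series = 32 x^6 - 48 x^4 + 18 x^2 - 1


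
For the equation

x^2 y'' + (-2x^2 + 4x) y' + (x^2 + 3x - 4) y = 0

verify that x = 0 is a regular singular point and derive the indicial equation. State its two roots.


Divide by x^2 to reach normal form y'' + P_1(x) y' + P_2(x) y = 0 with P_1(x) = -2 + 4/x and P_2(x) = 1 + 3/x - 4/x^2.
x = 0 is a singular point because the y'-coefficient -2 + 4/x has a pole at x = 0 and the y-coefficient 1 + 3/x - 4/x^2 has a pole at x = 0.
It is a regular singular point because x P_1(x) = p(x) = 4 - 2x and x^2 P_2(x) = q(x) = x^2 + 3x - 4 are polynomials, hence analytic at x = 0.
p(0) = 4,  q(0) = -4.
Indicial equation: r(r-1) + p(0) r + q(0) = 0, i.e. r^2 + (p(0) - 1) r + q(0) = 0, i.e. r^2 + 3 r - 4 = 0.
Discriminant: (3)^2 - 4(-4) = 25, so r = (-3 ± 5)/2.
Solving: r_1 = 1, r_2 = -4.

indicial: r^2 + 3 r - 4 = 0; roots r_1 = 1, r_2 = -4


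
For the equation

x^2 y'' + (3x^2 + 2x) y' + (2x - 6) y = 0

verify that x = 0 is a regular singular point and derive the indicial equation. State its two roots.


Divide by x^2 to reach normal form y'' + P_1(x) y' + P_2(x) y = 0 with P_1(x) = 3 + 2/x and P_2(x) = 2/x - 6/x^2.
x = 0 is a singular point because the y'-coefficient 3 + 2/x has a pole at x = 0 and the y-coefficient 2/x - 6/x^2 has a pole at x = 0.
It is a regular singular point because x P_1(x) = p(x) = 3x + 2 and x^2 P_2(x) = q(x) = 2x - 6 are polynomials, hence analytic at x = 0.
p(0) = 2,  q(0) = -6.
Indicial equation: r(r-1) + p(0) r + q(0) = 0, i.e. r^2 + (p(0) - 1) r + q(0) = 0, i.e. r^2 + 1 r - 6 = 0.
Discriminant: (1)^2 - 4(-6) = 25, so r = (-1 ± 5)/2.
Solving: r_1 = 2, r_2 = -3.

indicial: r^2 + 1 r - 6 = 0; roots r_1 = 2, r_2 = -3


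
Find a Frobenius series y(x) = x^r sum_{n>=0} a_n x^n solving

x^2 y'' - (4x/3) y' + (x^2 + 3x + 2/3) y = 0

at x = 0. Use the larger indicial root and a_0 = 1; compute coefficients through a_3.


Write in Frobenius form y'' + (p(x)/x) y' + (q(x)/x^2) y = 0:
  p(x) = -4/3,  q(x) = x^2 + 3x + 2/3.
Indicial equation: r(r-1) + (-4/3) r + (2/3) = 0 -> roots r_1 = 2, r_2 = 1/3.
Take r = r_1 = 2. Let y(x) = x^r sum_{n>=0} a_n x^n with a_0 = 1.
Substitute y = x^r sum a_n x^n and match x^{r+n}. The recurrence is
  D(n) a_n + 3 a_{n-1} + 1 a_{n-2} = 0,  where D(n) = (r+n)(r+n-1) + (-4/3)(r+n) + (2/3).
  a_n = [-3 a_{n-1} - 1 a_{n-2}] / D(n).
Since the indicial polynomial factors as (r - r_1)(r - r_2), D(n) = (r_1 + n - r_1)(r_1 + n - r_2) = n(n + 5/3).
Evaluating step by step (a_0 = 1):
  n = 1: D(1) = 1(1 + 5/3) = 8/3; numerator = -3(1) = -3; a_1 = (-3)/(8/3) = -9/8
  n = 2: D(2) = 2(2 + 5/3) = 22/3; numerator = -3(-9/8) - 1(1) = 19/8; a_2 = (19/8)/(22/3) = 57/176
  n = 3: D(3) = 3(3 + 5/3) = 14; numerator = -3(57/176) - 1(-9/8) = 27/176; a_3 = (27/176)/(14) = 27/2464

r = 2; a_0 = 1; a_1 = -9/8; a_2 = 57/176; a_3 = 27/2464


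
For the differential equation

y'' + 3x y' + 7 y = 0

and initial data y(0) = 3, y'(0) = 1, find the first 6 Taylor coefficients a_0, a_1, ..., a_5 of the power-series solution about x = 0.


Ansatz: y(x) = sum_{n>=0} a_n x^n, so y'(x) = sum_{n>=1} n a_n x^(n-1) and y''(x) = sum_{n>=2} n(n-1) a_n x^(n-2).
Substitute into P(x) y'' + Q(x) y' + R(x) y = 0 with P(x) = 1, Q(x) = 3x, R(x) = 7, and match powers of x.
Initial conditions: a_0 = 3, a_1 = 1.
Setting the coefficient of each power of x to zero and solving order by order (substituting the coefficients already found):
  x^0: 2 a_2 + 7 a_0 = 0  ->  2 a_2 = -7 a_0 = -21  ->  a_2 = -21/2
  x^1: 6 a_3 + 10 a_1 = 0  ->  6 a_3 = -10 a_1 = -10  ->  a_3 = -5/3
  x^2: 12 a_4 + 13 a_2 = 0  ->  12 a_4 = -13 a_2 = 273/2  ->  a_4 = 91/8
  x^3: 20 a_5 + 16 a_3 = 0  ->  20 a_5 = -16 a_3 = 80/3  ->  a_5 = 4/3
Truncated series: y(x) = 3 + x - (21/2) x^2 - (5/3) x^3 + (91/8) x^4 + (4/3) x^5 + O(x^6).

a_0 = 3; a_1 = 1; a_2 = -21/2; a_3 = -5/3; a_4 = 91/8; a_5 = 4/3


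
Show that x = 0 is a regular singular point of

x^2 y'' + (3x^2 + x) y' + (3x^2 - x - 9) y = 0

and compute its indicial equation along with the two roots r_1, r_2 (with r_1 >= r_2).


Divide by x^2 to reach normal form y'' + P_1(x) y' + P_2(x) y = 0 with P_1(x) = 3 + 1/x and P_2(x) = 3 - 1/x - 9/x^2.
x = 0 is a singular point because the y'-coefficient 3 + 1/x has a pole at x = 0 and the y-coefficient 3 - 1/x - 9/x^2 has a pole at x = 0.
It is a regular singular point because x P_1(x) = p(x) = 3x + 1 and x^2 P_2(x) = q(x) = 3x^2 - x - 9 are polynomials, hence analytic at x = 0.
p(0) = 1,  q(0) = -9.
Indicial equation: r(r-1) + p(0) r + q(0) = 0, i.e. r^2 + (p(0) - 1) r + q(0) = 0, i.e. r^2 - 9 = 0.
Discriminant: (0)^2 - 4(-9) = 36, so r = (0 ± 6)/2.
Solving: r_1 = 3, r_2 = -3.

indicial: r^2 - 9 = 0; roots r_1 = 3, r_2 = -3


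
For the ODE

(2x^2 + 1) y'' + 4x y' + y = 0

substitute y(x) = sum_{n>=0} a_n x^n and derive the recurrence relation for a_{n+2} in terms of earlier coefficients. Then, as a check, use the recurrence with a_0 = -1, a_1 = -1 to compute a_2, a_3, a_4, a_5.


Substitute y = sum_n a_n x^n.
(1 + 2 x^2) y'' contributes (n+2)(n+1) a_{n+2} + 2 n(n-1) a_n at x^n.
4 x y'(x) contributes 4 n a_n at x^n.
y(x) contributes 1 a_n at x^n.
Matching x^n: (n+2)(n+1) a_{n+2} + (2 n(n-1) + 4 n + 1) a_n = 0.
Thus a_{n+2} = (-2 n(n-1) - 4 n - 1) / ((n+1)(n+2)) * a_n.

Check with a_0 = -1, a_1 = -1 (apply the recurrence for n = 0, 1, 2, 3): a_0 = -1, a_1 = -1, a_2 = 1/2, a_3 = 5/6, a_4 = -13/24, a_5 = -25/24.

a_(n+2) = (-2 n(n-1) - 4 n - 1) / ((n+1)(n+2)) * a_n; check: a_0 = -1, a_1 = -1, a_2 = 1/2, a_3 = 5/6, a_4 = -13/24, a_5 = -25/24


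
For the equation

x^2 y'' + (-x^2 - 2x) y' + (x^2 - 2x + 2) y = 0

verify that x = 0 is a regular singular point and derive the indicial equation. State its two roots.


Divide by x^2 to reach normal form y'' + P_1(x) y' + P_2(x) y = 0 with P_1(x) = -1 - 2/x and P_2(x) = 1 - 2/x + 2/x^2.
x = 0 is a singular point because the y'-coefficient -1 - 2/x has a pole at x = 0 and the y-coefficient 1 - 2/x + 2/x^2 has a pole at x = 0.
It is a regular singular point because x P_1(x) = p(x) = -x - 2 and x^2 P_2(x) = q(x) = x^2 - 2x + 2 are polynomials, hence analytic at x = 0.
p(0) = -2,  q(0) = 2.
Indicial equation: r(r-1) + p(0) r + q(0) = 0, i.e. r^2 + (p(0) - 1) r + q(0) = 0, i.e. r^2 - 3 r + 2 = 0.
Discriminant: (-3)^2 - 4(2) = 1, so r = (3 ± 1)/2.
Solving: r_1 = 2, r_2 = 1.

indicial: r^2 - 3 r + 2 = 0; roots r_1 = 2, r_2 = 1


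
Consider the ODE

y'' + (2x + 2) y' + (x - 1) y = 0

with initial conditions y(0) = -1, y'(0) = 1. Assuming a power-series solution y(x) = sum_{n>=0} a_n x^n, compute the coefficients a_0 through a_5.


Ansatz: y(x) = sum_{n>=0} a_n x^n, so y'(x) = sum_{n>=1} n a_n x^(n-1) and y''(x) = sum_{n>=2} n(n-1) a_n x^(n-2).
Substitute into P(x) y'' + Q(x) y' + R(x) y = 0 with P(x) = 1, Q(x) = 2x + 2, R(x) = x - 1, and match powers of x.
Initial conditions: a_0 = -1, a_1 = 1.
Setting the coefficient of each power of x to zero and solving order by order (substituting the coefficients already found):
  x^0: 2 a_2 + 2 a_1 - a_0 = 0  ->  2 a_2 = -2 a_1 + a_0 = -3  ->  a_2 = -3/2
  x^1: 6 a_3 + 4 a_2 + a_1 + a_0 = 0  ->  6 a_3 = -4 a_2 - a_1 - a_0 = 6  ->  a_3 = 1
  x^2: 12 a_4 + 6 a_3 + 3 a_2 + a_1 = 0  ->  12 a_4 = -6 a_3 - 3 a_2 - a_1 = -5/2  ->  a_4 = -5/24
  x^3: 20 a_5 + 8 a_4 + 5 a_3 + a_2 = 0  ->  20 a_5 = -8 a_4 - 5 a_3 - a_2 = -11/6  ->  a_5 = -11/120
Truncated series: y(x) = -1 + x - (3/2) x^2 + x^3 - (5/24) x^4 - (11/120) x^5 + O(x^6).

a_0 = -1; a_1 = 1; a_2 = -3/2; a_3 = 1; a_4 = -5/24; a_5 = -11/120


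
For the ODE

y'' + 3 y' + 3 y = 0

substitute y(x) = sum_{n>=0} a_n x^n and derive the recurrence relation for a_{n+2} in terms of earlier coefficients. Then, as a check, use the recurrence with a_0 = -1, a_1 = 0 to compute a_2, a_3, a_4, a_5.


Substitute y = sum_n a_n x^n.
y''(x) has coefficient (n+2)(n+1) a_{n+2} at x^n;
3 y'(x) has coefficient 3 (n+1) a_{n+1} at x^n;
3 y(x) has coefficient 3 a_n at x^n.
Matching x^n: (n+2)(n+1) a_{n+2} + 3 (n+1) a_{n+1} + 3 a_n = 0.
Thus a_{n+2} = [-3 (n+1) a_{n+1} - 3 a_n] / ((n+1)(n+2)).

Check with a_0 = -1, a_1 = 0 (apply the recurrence for n = 0, 1, 2, 3): a_0 = -1, a_1 = 0, a_2 = 3/2, a_3 = -3/2, a_4 = 3/4, a_5 = -9/40.

a_(n+2) = [-3 (n+1) a_(n+1) - 3 a_n] / ((n+1)(n+2)); check: a_0 = -1, a_1 = 0, a_2 = 3/2, a_3 = -3/2, a_4 = 3/4, a_5 = -9/40


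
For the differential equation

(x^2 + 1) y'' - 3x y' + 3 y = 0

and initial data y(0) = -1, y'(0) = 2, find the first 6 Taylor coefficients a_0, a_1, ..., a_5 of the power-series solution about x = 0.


Ansatz: y(x) = sum_{n>=0} a_n x^n, so y'(x) = sum_{n>=1} n a_n x^(n-1) and y''(x) = sum_{n>=2} n(n-1) a_n x^(n-2).
Substitute into P(x) y'' + Q(x) y' + R(x) y = 0 with P(x) = x^2 + 1, Q(x) = -3x, R(x) = 3, and match powers of x.
Initial conditions: a_0 = -1, a_1 = 2.
Setting the coefficient of each power of x to zero and solving order by order (substituting the coefficients already found):
  x^0: 2 a_2 + 3 a_0 = 0  ->  2 a_2 = -3 a_0 = 3  ->  a_2 = 3/2
  x^1: 6 a_3 = 0  ->  a_3 = 0
  x^2: 12 a_4 - a_2 = 0  ->  12 a_4 = a_2 = 3/2  ->  a_4 = 1/8
  x^3: 20 a_5 = 0  ->  a_5 = 0
Truncated series: y(x) = -1 + 2 x + (3/2) x^2 + (1/8) x^4 + O(x^6).

a_0 = -1; a_1 = 2; a_2 = 3/2; a_3 = 0; a_4 = 1/8; a_5 = 0


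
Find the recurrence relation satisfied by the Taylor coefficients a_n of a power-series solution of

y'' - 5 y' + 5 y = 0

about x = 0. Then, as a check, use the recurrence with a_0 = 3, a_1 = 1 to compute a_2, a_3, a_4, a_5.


Substitute y = sum_n a_n x^n.
y''(x) has coefficient (n+2)(n+1) a_{n+2} at x^n;
-5 y'(x) has coefficient -5 (n+1) a_{n+1} at x^n;
5 y(x) has coefficient 5 a_n at x^n.
Matching x^n: (n+2)(n+1) a_{n+2} - 5 (n+1) a_{n+1} + 5 a_n = 0.
Thus a_{n+2} = [5 (n+1) a_{n+1} - 5 a_n] / ((n+1)(n+2)).

Check with a_0 = 3, a_1 = 1 (apply the recurrence for n = 0, 1, 2, 3): a_0 = 3, a_1 = 1, a_2 = -5, a_3 = -55/6, a_4 = -75/8, a_5 = -85/12.

a_(n+2) = [5 (n+1) a_(n+1) - 5 a_n] / ((n+1)(n+2)); check: a_0 = 3, a_1 = 1, a_2 = -5, a_3 = -55/6, a_4 = -75/8, a_5 = -85/12


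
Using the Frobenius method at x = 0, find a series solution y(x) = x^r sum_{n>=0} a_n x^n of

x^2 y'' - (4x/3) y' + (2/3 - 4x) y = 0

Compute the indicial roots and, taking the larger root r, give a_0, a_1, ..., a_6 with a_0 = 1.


Write in Frobenius form y'' + (p(x)/x) y' + (q(x)/x^2) y = 0:
  p(x) = -4/3,  q(x) = 2/3 - 4x.
Indicial equation: r(r-1) + (-4/3) r + (2/3) = 0 -> roots r_1 = 2, r_2 = 1/3.
Take r = r_1 = 2. Let y(x) = x^r sum_{n>=0} a_n x^n with a_0 = 1.
Substitute y = x^r sum a_n x^n and match x^{r+n}. The recurrence is
  D(n) a_n - 4 a_{n-1} = 0,  where D(n) = (r+n)(r+n-1) + (-4/3)(r+n) + (2/3).
  a_n = 4 / D(n) * a_{n-1}.
Since the indicial polynomial factors as (r - r_1)(r - r_2), D(n) = (r_1 + n - r_1)(r_1 + n - r_2) = n(n + 5/3).
Evaluating step by step (a_0 = 1):
  n = 1: D(1) = 1(1 + 5/3) = 8/3; numerator = 4(1) = 4; a_1 = (4)/(8/3) = 3/2
  n = 2: D(2) = 2(2 + 5/3) = 22/3; numerator = 4(3/2) = 6; a_2 = (6)/(22/3) = 9/11
  n = 3: D(3) = 3(3 + 5/3) = 14; numerator = 4(9/11) = 36/11; a_3 = (36/11)/(14) = 18/77
  n = 4: D(4) = 4(4 + 5/3) = 68/3; numerator = 4(18/77) = 72/77; a_4 = (72/77)/(68/3) = 54/1309
  n = 5: D(5) = 5(5 + 5/3) = 100/3; numerator = 4(54/1309) = 216/1309; a_5 = (216/1309)/(100/3) = 162/32725
  n = 6: D(6) = 6(6 + 5/3) = 46; numerator = 4(162/32725) = 648/32725; a_6 = (648/32725)/(46) = 324/752675

r = 2; a_0 = 1; a_1 = 3/2; a_2 = 9/11; a_3 = 18/77; a_4 = 54/1309; a_5 = 162/32725; a_6 = 324/752675


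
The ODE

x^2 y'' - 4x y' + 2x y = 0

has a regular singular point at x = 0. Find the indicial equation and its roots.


Divide by x^2 to reach normal form y'' + P_1(x) y' + P_2(x) y = 0 with P_1(x) = -4/x and P_2(x) = 2/x.
x = 0 is a singular point because the y'-coefficient -4/x has a pole at x = 0 and the y-coefficient 2/x has a pole at x = 0.
It is a regular singular point because x P_1(x) = p(x) = -4 and x^2 P_2(x) = q(x) = 2x are polynomials, hence analytic at x = 0.
p(0) = -4,  q(0) = 0.
Indicial equation: r(r-1) + p(0) r + q(0) = 0, i.e. r^2 + (p(0) - 1) r + q(0) = 0, i.e. r^2 - 5 r = 0.
Discriminant: (-5)^2 - 4(0) = 25, so r = (5 ± 5)/2.
Solving: r_1 = 5, r_2 = 0.

indicial: r^2 - 5 r = 0; roots r_1 = 5, r_2 = 0


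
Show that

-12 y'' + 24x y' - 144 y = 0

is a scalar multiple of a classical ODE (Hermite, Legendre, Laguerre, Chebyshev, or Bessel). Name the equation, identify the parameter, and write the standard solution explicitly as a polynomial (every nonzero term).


All three coefficients share the factor -12; dividing through by -12 gives  y'' - 2x y' + 12 y = 0.
This matches the Hermite equation y'' - 2x y' + 2n y = 0 with 2n = 12, so n = 6; the polynomial solution is H_6(x).
With y = sum_k a_k x^k, matching x^k gives (k+2)(k+1) a_{k+2} = 2(k - n) a_k = 2(k - 6) a_k. The right side vanishes at k = 6, so the series with the parity of 6 terminates at degree 6.
Standard normalization: leading coefficient of H_n is 2^n, so a_6 = 2^6 = 64. Work downward with a_k = (k+1)(k+2) a_{k+2} / (2(k - n)):
  a_4 = (5)(6)(64) / (2(4 - 6)) = 1920/(-4) = -480
  a_2 = (3)(4)(-480) / (2(2 - 6)) = -5760/(-8) = 720
  a_0 = (1)(2)(720) / (2(0 - 6)) = 1440/(-12) = -120
Hence H_6(x) = 64 x^6 - 480 x^4 + 720 x^2 - 120.

H_6(x); series = 64 x^6 - 480 x^4 + 720 x^2 - 120


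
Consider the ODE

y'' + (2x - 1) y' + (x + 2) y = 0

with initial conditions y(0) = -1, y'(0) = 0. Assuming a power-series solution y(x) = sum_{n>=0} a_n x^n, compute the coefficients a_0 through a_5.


Ansatz: y(x) = sum_{n>=0} a_n x^n, so y'(x) = sum_{n>=1} n a_n x^(n-1) and y''(x) = sum_{n>=2} n(n-1) a_n x^(n-2).
Substitute into P(x) y'' + Q(x) y' + R(x) y = 0 with P(x) = 1, Q(x) = 2x - 1, R(x) = x + 2, and match powers of x.
Initial conditions: a_0 = -1, a_1 = 0.
Setting the coefficient of each power of x to zero and solving order by order (substituting the coefficients already found):
  x^0: 2 a_2 - a_1 + 2 a_0 = 0  ->  2 a_2 = a_1 - 2 a_0 = 2  ->  a_2 = 1
  x^1: 6 a_3 - 2 a_2 + 4 a_1 + a_0 = 0  ->  6 a_3 = 2 a_2 - 4 a_1 - a_0 = 3  ->  a_3 = 1/2
  x^2: 12 a_4 - 3 a_3 + 6 a_2 + a_1 = 0  ->  12 a_4 = 3 a_3 - 6 a_2 - a_1 = -9/2  ->  a_4 = -3/8
  x^3: 20 a_5 - 4 a_4 + 8 a_3 + a_2 = 0  ->  20 a_5 = 4 a_4 - 8 a_3 - a_2 = -13/2  ->  a_5 = -13/40
Truncated series: y(x) = -1 + x^2 + (1/2) x^3 - (3/8) x^4 - (13/40) x^5 + O(x^6).

a_0 = -1; a_1 = 0; a_2 = 1; a_3 = 1/2; a_4 = -3/8; a_5 = -13/40
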